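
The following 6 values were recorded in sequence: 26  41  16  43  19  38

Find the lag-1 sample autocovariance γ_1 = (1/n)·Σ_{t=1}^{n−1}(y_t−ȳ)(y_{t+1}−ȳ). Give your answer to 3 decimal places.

-101.792

Mean ȳ = (26 + 41 + 16 + 43 + 19 + 38)/6 = 30.5000
Σ_{t=1}^{5}(y_t−ȳ)(y_{t+1}−ȳ) = -610.7500
γ_1 = -610.7500 / 6 = -101.792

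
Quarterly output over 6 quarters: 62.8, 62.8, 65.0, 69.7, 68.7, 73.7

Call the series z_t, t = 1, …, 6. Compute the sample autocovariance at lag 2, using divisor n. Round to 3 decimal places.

Mean z̄ = (62.8 + 62.8 + 65.0 + 69.7 + 68.7 + 73.7)/6 = 67.1167
Σ_{t=1}^{4}(z_t−z̄)(z_{t+2}−z̄) = 11.6411
γ_2 = 11.6411 / 6 = 1.940

1.940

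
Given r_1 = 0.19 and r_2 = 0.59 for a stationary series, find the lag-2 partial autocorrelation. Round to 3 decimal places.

φ_{22} = (r_2 − r_1²) / (1 − r_1²)
r_1² = (0.19)² = 0.0361
Numerator = 0.59 − 0.0361 = 0.5539; denominator = 1 − 0.0361 = 0.9639
φ_{22} = 0.5539 / 0.9639 = 0.575

0.575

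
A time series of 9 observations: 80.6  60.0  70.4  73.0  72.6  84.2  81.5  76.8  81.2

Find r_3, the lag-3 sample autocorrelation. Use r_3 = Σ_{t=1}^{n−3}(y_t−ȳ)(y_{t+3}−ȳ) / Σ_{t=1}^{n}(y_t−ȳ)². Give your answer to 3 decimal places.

0.040

Mean ȳ = (80.6 + 60.0 + 70.4 + 73.0 + 72.6 + 84.2 + 81.5 + 76.8 + 81.2)/9 = 75.5889
Numerator Σ_{t=1}^{6}(y_t−ȳ)(y_{t+3}−ȳ) = 18.3330
Denominator Σ(y_t−ȳ)² = 452.7289
r_3 = 18.3330 / 452.7289 = 0.040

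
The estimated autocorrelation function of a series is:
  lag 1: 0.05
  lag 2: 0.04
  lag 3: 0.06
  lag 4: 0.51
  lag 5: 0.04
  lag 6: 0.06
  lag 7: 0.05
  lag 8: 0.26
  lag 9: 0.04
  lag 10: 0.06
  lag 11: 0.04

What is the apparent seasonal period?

4

The largest autocorrelation is r_4 = 0.51, with a weaker echo at lag 8 (0.26); the remaining lags stay at or below 0.06.
The dominant spike at lag 4 indicates a seasonal period of 4.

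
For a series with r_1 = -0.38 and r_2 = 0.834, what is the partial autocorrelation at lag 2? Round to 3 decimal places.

0.806

φ_{22} = (r_2 − r_1²) / (1 − r_1²)
r_1² = (-0.38)² = 0.1444
Numerator = 0.834 − 0.1444 = 0.6896; denominator = 1 − 0.1444 = 0.8556
φ_{22} = 0.6896 / 0.8556 = 0.806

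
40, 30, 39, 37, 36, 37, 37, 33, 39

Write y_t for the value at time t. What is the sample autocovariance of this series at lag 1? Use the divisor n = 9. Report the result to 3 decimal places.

-5.429

Mean ȳ = (40 + 30 + 39 + 37 + 36 + 37 + 37 + 33 + 39)/9 = 36.4444
Σ_{t=1}^{8}(y_t−ȳ)(y_{t+1}−ȳ) = -48.8642
γ_1 = -48.8642 / 9 = -5.429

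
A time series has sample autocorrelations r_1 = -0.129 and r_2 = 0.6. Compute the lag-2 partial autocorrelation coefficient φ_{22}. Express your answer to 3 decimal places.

φ_{22} = (r_2 − r_1²) / (1 − r_1²)
r_1² = (-0.129)² = 0.016641
Numerator = 0.6 − 0.0166 = 0.5834; denominator = 1 − 0.0166 = 0.9834
φ_{22} = 0.5834 / 0.9834 = 0.593

0.593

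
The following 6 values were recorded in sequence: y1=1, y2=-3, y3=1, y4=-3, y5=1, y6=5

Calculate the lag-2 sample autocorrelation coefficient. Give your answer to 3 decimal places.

-0.078

Mean ȳ = (1 − 3 + 1 − 3 + 1 + 5)/6 = 0.3333
Deviations from mean: 0.6667, -3.3333, 0.6667, -3.3333, 0.6667, 4.6667
Σ(y_t−ȳ)(y_{t+2}−ȳ) = (0.4444) + (11.1111) + (0.4444) + (-15.5556) = -3.5556
Denominator Σ(y_t−ȳ)² = 45.3333
r_2 = -3.5556 / 45.3333 = -0.078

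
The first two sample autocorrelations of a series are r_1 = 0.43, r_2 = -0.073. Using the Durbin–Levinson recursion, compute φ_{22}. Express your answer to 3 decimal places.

-0.316

φ_{22} = (r_2 − r_1²) / (1 − r_1²)
r_1² = (0.43)² = 0.1849
Numerator = -0.073 − 0.1849 = -0.2579; denominator = 1 − 0.1849 = 0.8151
φ_{22} = -0.2579 / 0.8151 = -0.316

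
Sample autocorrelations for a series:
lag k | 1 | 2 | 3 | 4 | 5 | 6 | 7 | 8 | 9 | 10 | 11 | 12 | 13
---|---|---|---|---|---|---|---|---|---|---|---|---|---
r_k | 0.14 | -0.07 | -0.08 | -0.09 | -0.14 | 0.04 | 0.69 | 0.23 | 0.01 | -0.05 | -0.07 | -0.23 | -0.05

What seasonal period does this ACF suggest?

7

The largest autocorrelation is r_7 = 0.69; the remaining lags stay at or below 0.23.
The dominant spike at lag 7 indicates a seasonal period of 7.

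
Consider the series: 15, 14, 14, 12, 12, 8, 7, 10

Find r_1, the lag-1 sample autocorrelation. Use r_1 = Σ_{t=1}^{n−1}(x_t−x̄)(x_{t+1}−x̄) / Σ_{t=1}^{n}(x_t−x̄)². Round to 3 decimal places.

Mean x̄ = (15 + 14 + 14 + 12 + 12 + 8 + 7 + 10)/8 = 11.5000
Deviations from mean: 3.5000, 2.5000, 2.5000, 0.5000, 0.5000, -3.5000, -4.5000, -1.5000
Σ(x_t−x̄)(x_{t+1}−x̄) = (8.7500) + (6.2500) + (1.2500) + (0.2500) + (-1.7500) + (15.7500) + (6.7500) = 37.2500
Denominator Σ(x_t−x̄)² = 60.0000
r_1 = 37.2500 / 60.0000 = 0.621

0.621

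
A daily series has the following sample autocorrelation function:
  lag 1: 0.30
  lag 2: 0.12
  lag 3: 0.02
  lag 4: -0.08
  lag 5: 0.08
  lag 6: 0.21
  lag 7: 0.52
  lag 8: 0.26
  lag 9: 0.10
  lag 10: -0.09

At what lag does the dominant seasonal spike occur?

7

The largest autocorrelation is r_7 = 0.52; the remaining lags stay at or below 0.30. The elevated value at lag 1 (0.30), dropping to 0.12 at lag 2, reflects decaying short-term dependence rather than seasonality.
The dominant spike at lag 7 indicates a seasonal period of 7.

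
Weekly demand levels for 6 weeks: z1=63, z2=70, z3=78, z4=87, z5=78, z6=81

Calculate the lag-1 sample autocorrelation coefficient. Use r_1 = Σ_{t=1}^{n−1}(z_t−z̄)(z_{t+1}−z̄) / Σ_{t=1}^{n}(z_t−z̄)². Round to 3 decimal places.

0.330

Mean z̄ = (63 + 70 + 78 + 87 + 78 + 81)/6 = 76.1667
Deviations from mean: -13.1667, -6.1667, 1.8333, 10.8333, 1.8333, 4.8333
Numerator Σ_{t=1}^{5}(z_t−z̄)(z_{t+1}−z̄) = 118.4722
Denominator Σ(z_t−z̄)² = 358.8333
r_1 = 118.4722 / 358.8333 = 0.330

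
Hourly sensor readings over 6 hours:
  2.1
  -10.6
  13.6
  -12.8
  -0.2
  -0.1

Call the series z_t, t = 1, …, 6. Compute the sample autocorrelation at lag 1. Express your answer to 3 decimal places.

-0.776

Mean z̄ = (2.1 − 10.6 + 13.6 − 12.8 − 0.2 − 0.1)/6 = -1.3333
Σ(z_t−z̄)(z_{t+1}−z̄) = (-31.8156) + (-138.3822) + (-171.2356) + (-12.9956) + (1.3978) = -353.0311
Denominator Σ(z_t−z̄)² = 454.9533
r_1 = -353.0311 / 454.9533 = -0.776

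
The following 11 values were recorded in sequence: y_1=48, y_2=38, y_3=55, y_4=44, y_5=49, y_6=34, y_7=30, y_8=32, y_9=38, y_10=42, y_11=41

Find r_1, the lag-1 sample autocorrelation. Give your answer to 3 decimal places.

0.250

Mean ȳ = (48 + 38 + 55 + 44 + 49 + 34 + 30 + 32 + 38 + 42 + 41)/11 = 41.0000
Numerator Σ_{t=1}^{10}(y_t−ȳ)(y_{t+1}−ȳ) = 147.0000
Denominator Σ(y_t−ȳ)² = 588.0000
r_1 = 147.0000 / 588.0000 = 0.250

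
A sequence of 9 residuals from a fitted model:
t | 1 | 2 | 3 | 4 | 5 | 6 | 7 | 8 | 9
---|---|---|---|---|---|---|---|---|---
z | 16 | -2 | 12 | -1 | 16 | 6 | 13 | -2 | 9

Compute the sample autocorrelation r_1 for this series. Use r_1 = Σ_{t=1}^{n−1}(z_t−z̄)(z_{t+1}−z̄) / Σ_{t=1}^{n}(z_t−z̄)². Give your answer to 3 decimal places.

-0.712

Mean z̄ = (16 − 2 + 12 − 1 + 16 + 6 + 13 − 2 + 9)/9 = 7.4444
Numerator Σ_{t=1}^{8}(z_t−z̄)(z_{t+1}−z̄) = -322.0864
Denominator Σ(z_t−z̄)² = 452.2222
r_1 = -322.0864 / 452.2222 = -0.712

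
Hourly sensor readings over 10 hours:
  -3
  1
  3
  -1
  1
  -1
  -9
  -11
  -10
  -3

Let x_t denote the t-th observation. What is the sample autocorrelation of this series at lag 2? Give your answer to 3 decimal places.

Mean x̄ = (-3 + 1 + 3 − 1 + 1 − 1 − 9 − 11 − 10 − 3)/10 = -3.3000
Numerator Σ_{t=1}^{8}(x_t−x̄)(x_{t+2}−x̄) = 37.8200
Denominator Σ(x_t−x̄)² = 224.1000
r_2 = 37.8200 / 224.1000 = 0.169

0.169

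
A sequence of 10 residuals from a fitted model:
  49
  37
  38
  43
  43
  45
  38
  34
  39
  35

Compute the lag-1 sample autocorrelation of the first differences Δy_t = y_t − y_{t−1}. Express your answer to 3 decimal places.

-0.125

First differences Δy: -12, 1, 5, 0, 2, -7, -4, 5, -4
Mean of differences = -1.5556
Numerator Σ(Δy_t−Δȳ)(Δy_{t+1}−Δȳ) = -32.3086
Denominator Σ(Δy_t−Δȳ)² = 258.2222
r_1(Δy) = -32.3086 / 258.2222 = -0.125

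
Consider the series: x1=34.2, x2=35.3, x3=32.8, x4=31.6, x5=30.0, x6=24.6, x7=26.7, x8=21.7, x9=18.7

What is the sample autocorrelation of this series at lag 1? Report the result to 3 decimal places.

0.617

Mean x̄ = (34.2 + 35.3 + 32.8 + 31.6 + 30.0 + 24.6 + 26.7 + 21.7 + 18.7)/9 = 28.4000
Numerator Σ_{t=1}^{8}(x_t−x̄)(x_{t+1}−x̄) = 166.3400
Denominator Σ(x_t−x̄)² = 269.7200
r_1 = 166.3400 / 269.7200 = 0.617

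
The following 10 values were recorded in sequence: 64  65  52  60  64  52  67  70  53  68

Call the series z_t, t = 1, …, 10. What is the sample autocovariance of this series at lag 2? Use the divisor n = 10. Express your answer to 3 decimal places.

-9.700

Mean z̄ = (64 + 65 + 52 + 60 + 64 + 52 + 67 + 70 + 53 + 68)/10 = 61.5000
Σ_{t=1}^{8}(z_t−z̄)(z_{t+2}−z̄) = -97.0000
γ_2 = -97.0000 / 10 = -9.700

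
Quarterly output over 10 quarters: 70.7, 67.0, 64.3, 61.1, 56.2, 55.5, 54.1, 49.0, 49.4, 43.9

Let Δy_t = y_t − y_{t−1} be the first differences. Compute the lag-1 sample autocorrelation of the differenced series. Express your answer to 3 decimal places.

First differences Δy: -3.7, -2.7, -3.2, -4.9, -0.7, -1.4, -5.1, 0.4, -5.5
Mean of differences = -2.9778
Numerator Σ(Δy_t−Δȳ)(Δy_{t+1}−Δȳ) = -19.6560
Denominator Σ(Δy_t−Δȳ)² = 34.2956
r_1(Δy) = -19.6560 / 34.2956 = -0.573

-0.573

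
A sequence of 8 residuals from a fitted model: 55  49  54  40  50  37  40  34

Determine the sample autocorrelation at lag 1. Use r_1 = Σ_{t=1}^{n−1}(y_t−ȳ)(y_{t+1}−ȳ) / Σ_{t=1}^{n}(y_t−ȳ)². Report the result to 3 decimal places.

0.133

Mean ȳ = (55 + 49 + 54 + 40 + 50 + 37 + 40 + 34)/8 = 44.8750
Σ(y_t−ȳ)(y_{t+1}−ȳ) = (41.7656) + (37.6406) + (-44.4844) + (-24.9844) + (-40.3594) + (38.3906) + (53.0156) = 60.9844
Denominator Σ(y_t−ȳ)² = 456.8750
r_1 = 60.9844 / 456.8750 = 0.133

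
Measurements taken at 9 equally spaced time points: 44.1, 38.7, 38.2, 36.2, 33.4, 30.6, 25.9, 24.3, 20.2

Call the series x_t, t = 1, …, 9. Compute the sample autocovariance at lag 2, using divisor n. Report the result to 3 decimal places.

19.793

Mean x̄ = (44.1 + 38.7 + 38.2 + 36.2 + 33.4 + 30.6 + 25.9 + 24.3 + 20.2)/9 = 32.4000
Σ_{t=1}^{7}(x_t−x̄)(x_{t+2}−x̄) = 178.1400
γ_2 = 178.1400 / 9 = 19.793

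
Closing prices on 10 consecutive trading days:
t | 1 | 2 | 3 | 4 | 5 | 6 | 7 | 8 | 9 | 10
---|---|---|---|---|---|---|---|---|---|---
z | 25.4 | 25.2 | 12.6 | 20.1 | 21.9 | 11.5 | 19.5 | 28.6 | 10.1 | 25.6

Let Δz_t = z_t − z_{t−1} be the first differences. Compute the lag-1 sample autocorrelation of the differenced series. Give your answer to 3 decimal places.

-0.533

First differences Δz: -0.2, -12.6, 7.5, 1.8, -10.4, 8.0, 9.1, -18.5, 15.5
Mean of differences = 0.0222
Numerator Σ(Δz_t−Δz̄)(Δz_{t+1}−Δz̄) = -562.3649
Denominator Σ(Δz_t−Δz̄)² = 1055.7556
r_1(Δz) = -562.3649 / 1055.7556 = -0.533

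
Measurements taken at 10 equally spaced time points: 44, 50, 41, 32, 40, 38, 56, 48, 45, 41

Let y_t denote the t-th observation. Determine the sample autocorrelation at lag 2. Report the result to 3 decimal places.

-0.159

Mean ȳ = (44 + 50 + 41 + 32 + 40 + 38 + 56 + 48 + 45 + 41)/10 = 43.5000
Numerator Σ_{t=1}^{8}(y_t−ȳ)(y_{t+2}−ȳ) = -65.0000
Denominator Σ(y_t−ȳ)² = 408.5000
r_2 = -65.0000 / 408.5000 = -0.159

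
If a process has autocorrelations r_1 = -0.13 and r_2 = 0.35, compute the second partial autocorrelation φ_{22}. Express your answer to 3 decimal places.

φ_{22} = (r_2 − r_1²) / (1 − r_1²)
r_1² = (-0.13)² = 0.0169
Numerator = 0.35 − 0.0169 = 0.3331; denominator = 1 − 0.0169 = 0.9831
φ_{22} = 0.3331 / 0.9831 = 0.339

0.339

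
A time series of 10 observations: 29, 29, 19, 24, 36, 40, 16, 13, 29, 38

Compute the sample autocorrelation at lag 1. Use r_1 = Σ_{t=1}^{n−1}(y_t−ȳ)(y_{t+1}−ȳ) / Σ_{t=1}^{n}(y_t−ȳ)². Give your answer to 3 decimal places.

Mean ȳ = (29 + 29 + 19 + 24 + 36 + 40 + 16 + 13 + 29 + 38)/10 = 27.3000
Numerator Σ_{t=1}^{9}(y_t−ȳ)(y_{t+1}−ȳ) = 109.9100
Denominator Σ(y_t−ȳ)² = 772.1000
r_1 = 109.9100 / 772.1000 = 0.142

0.142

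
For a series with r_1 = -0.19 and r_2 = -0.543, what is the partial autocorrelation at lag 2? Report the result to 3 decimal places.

-0.601

φ_{22} = (r_2 − r_1²) / (1 − r_1²)
r_1² = (-0.19)² = 0.0361
Numerator = -0.543 − 0.0361 = -0.5791; denominator = 1 − 0.0361 = 0.9639
φ_{22} = -0.5791 / 0.9639 = -0.601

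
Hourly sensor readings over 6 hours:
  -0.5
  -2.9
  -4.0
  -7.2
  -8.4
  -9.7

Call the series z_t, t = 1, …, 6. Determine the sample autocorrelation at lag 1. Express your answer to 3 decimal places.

Mean z̄ = (-0.5 − 2.9 − 4.0 − 7.2 − 8.4 − 9.7)/6 = -5.4500
Deviations from mean: 4.9500, 2.5500, 1.4500, -1.7500, -2.9500, -4.2500
Σ(z_t−z̄)(z_{t+1}−z̄) = (12.6225) + (3.6975) + (-2.5375) + (5.1625) + (12.5375) = 31.4825
Denominator Σ(z_t−z̄)² = 62.9350
r_1 = 31.4825 / 62.9350 = 0.500

0.500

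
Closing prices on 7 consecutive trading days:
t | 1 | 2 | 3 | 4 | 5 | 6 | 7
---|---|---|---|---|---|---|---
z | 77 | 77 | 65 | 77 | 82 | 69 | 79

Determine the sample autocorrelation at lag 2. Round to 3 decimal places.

-0.328

Mean z̄ = (77 + 77 + 65 + 77 + 82 + 69 + 79)/7 = 75.1429
Deviations from mean: 1.8571, 1.8571, -10.1429, 1.8571, 6.8571, -6.1429, 3.8571
Σ(z_t−z̄)(z_{t+2}−z̄) = (-18.8367) + (3.4490) + (-69.5510) + (-11.4082) + (26.4490) = -69.8980
Denominator Σ(z_t−z̄)² = 212.8571
r_2 = -69.8980 / 212.8571 = -0.328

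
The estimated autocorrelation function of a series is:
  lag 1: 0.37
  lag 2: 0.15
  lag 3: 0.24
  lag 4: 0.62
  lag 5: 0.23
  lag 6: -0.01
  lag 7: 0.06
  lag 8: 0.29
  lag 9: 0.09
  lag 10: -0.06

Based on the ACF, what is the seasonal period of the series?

The largest autocorrelation is r_4 = 0.62; the remaining lags stay at or below 0.37. The elevated value at lag 1 (0.37), dropping to 0.15 at lag 2, reflects decaying short-term dependence rather than seasonality.
The dominant spike at lag 4 indicates a seasonal period of 4.

4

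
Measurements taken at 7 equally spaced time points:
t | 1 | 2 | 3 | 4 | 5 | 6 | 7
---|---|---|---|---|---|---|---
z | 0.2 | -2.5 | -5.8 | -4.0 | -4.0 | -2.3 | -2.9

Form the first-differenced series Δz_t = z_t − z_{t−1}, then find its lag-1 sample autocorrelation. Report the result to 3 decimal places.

0.077

First differences Δz: -2.7, -3.3, 1.8, 0.0, 1.7, -0.6
Mean of differences = -0.5167
Numerator Σ(Δz_t−Δz̄)(Δz_{t+1}−Δz̄) = 1.7864
Denominator Σ(Δz_t−Δz̄)² = 23.0683
r_1(Δz) = 1.7864 / 23.0683 = 0.077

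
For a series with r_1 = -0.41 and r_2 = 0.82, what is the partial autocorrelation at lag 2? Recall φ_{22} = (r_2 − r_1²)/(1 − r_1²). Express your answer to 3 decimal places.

0.784

φ_{22} = (r_2 − r_1²) / (1 − r_1²)
r_1² = (-0.41)² = 0.1681
Numerator = 0.82 − 0.1681 = 0.6519; denominator = 1 − 0.1681 = 0.8319
φ_{22} = 0.6519 / 0.8319 = 0.784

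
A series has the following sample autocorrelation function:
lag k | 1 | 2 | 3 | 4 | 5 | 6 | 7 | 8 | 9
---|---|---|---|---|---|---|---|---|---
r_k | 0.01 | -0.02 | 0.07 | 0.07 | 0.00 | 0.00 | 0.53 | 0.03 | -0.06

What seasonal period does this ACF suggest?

7

The largest autocorrelation is r_7 = 0.53; the remaining lags stay at or below 0.07.
The dominant spike at lag 7 indicates a seasonal period of 7.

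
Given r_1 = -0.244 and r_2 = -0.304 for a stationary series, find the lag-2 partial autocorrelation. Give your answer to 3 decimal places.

φ_{22} = (r_2 − r_1²) / (1 − r_1²)
r_1² = (-0.244)² = 0.059536
Numerator = -0.304 − 0.0595 = -0.3635; denominator = 1 − 0.0595 = 0.9405
φ_{22} = -0.3635 / 0.9405 = -0.387

-0.387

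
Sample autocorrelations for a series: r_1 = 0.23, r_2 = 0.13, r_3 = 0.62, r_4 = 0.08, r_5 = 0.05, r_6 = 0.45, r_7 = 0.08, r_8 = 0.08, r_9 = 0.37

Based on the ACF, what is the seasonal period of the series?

The largest autocorrelation is r_3 = 0.62, with weaker echoes at lags 6 (0.45) and 9 (0.37); the remaining lags stay at or below 0.23. The elevated value at lag 1 (0.23), dropping to 0.13 at lag 2, reflects decaying short-term dependence rather than seasonality.
The dominant spike at lag 3 indicates a seasonal period of 3.

3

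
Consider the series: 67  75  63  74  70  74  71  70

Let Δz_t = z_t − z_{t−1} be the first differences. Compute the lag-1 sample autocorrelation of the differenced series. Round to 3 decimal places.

First differences Δz: 8, -12, 11, -4, 4, -3, -1
Mean of differences = 0.4286
Numerator Σ(Δz_t−Δz̄)(Δz_{t+1}−Δz̄) = -295.4694
Denominator Σ(Δz_t−Δz̄)² = 369.7143
r_1(Δz) = -295.4694 / 369.7143 = -0.799

-0.799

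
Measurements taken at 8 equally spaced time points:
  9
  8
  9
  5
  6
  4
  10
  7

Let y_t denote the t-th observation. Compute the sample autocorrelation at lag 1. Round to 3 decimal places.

Mean ȳ = (9 + 8 + 9 + 5 + 6 + 4 + 10 + 7)/8 = 7.2500
Numerator Σ_{t=1}^{7}(y_t−ȳ)(y_{t+1}−ȳ) = -4.0625
Denominator Σ(y_t−ȳ)² = 31.5000
r_1 = -4.0625 / 31.5000 = -0.129

-0.129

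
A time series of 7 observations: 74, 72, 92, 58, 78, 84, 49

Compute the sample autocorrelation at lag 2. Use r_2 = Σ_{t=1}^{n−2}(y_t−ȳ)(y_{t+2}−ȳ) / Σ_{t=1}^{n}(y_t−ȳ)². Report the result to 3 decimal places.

Mean ȳ = (74 + 72 + 92 + 58 + 78 + 84 + 49)/7 = 72.4286
Σ(y_t−ȳ)(y_{t+2}−ȳ) = (30.7551) + (6.1837) + (109.0408) + (-166.9592) + (-130.5306) = -151.5102
Denominator Σ(y_t−ȳ)² = 1307.7143
r_2 = -151.5102 / 1307.7143 = -0.116

-0.116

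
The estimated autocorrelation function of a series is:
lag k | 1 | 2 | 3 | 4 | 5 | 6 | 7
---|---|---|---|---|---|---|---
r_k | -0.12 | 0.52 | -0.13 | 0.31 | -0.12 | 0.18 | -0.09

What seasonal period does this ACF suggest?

2

The largest autocorrelation is r_2 = 0.52, with weaker echoes at lags 4 (0.31) and 6 (0.18); the remaining lags stay at or below -0.09.
The dominant spike at lag 2 indicates a seasonal period of 2.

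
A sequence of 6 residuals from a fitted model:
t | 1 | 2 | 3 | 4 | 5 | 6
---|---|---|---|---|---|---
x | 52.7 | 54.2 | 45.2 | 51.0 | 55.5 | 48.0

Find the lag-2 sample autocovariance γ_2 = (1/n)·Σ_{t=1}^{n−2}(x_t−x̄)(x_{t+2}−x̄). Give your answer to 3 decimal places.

Mean x̄ = (52.7 + 54.2 + 45.2 + 51.0 + 55.5 + 48.0)/6 = 51.1000
Deviations: 1.6000, 3.1000, -5.9000, -0.1000, 4.4000, -3.1000
Σ_{t=1}^{4}(x_t−x̄)(x_{t+2}−x̄) = -35.4000
γ_2 = -35.4000 / 6 = -5.900

-5.900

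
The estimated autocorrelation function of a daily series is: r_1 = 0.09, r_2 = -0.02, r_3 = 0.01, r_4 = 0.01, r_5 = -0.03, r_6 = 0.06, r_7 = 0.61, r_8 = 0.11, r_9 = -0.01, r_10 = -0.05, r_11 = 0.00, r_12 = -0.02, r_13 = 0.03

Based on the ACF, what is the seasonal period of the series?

The largest autocorrelation is r_7 = 0.61; the remaining lags stay at or below 0.11.
The dominant spike at lag 7 indicates a seasonal period of 7.

7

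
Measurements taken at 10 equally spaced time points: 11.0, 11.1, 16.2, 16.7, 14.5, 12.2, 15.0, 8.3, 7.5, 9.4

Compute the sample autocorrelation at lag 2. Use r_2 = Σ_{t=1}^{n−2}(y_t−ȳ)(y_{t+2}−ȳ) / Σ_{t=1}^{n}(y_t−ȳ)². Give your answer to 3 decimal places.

Mean ȳ = (11.0 + 11.1 + 16.2 + 16.7 + 14.5 + 12.2 + 15.0 + 8.3 + 7.5 + 9.4)/10 = 12.1900
Numerator Σ_{t=1}^{8}(y_t−ȳ)(y_{t+2}−ȳ) = 3.7468
Denominator Σ(y_t−ȳ)² = 97.1690
r_2 = 3.7468 / 97.1690 = 0.039

0.039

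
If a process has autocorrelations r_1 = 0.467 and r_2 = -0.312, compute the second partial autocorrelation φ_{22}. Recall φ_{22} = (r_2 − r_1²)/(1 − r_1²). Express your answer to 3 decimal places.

-0.678

φ_{22} = (r_2 − r_1²) / (1 − r_1²)
r_1² = (0.467)² = 0.218089
Numerator = -0.312 − 0.2181 = -0.5301; denominator = 1 − 0.2181 = 0.7819
φ_{22} = -0.5301 / 0.7819 = -0.678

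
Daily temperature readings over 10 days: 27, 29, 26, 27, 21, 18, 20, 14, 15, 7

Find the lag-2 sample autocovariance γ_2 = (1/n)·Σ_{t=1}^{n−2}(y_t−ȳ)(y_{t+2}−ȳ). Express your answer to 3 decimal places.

18.428

Mean ȳ = (27 + 29 + 26 + 27 + 21 + 18 + 20 + 14 + 15 + 7)/10 = 20.4000
Σ_{t=1}^{8}(y_t−ȳ)(y_{t+2}−ȳ) = 184.2800
γ_2 = 184.2800 / 10 = 18.428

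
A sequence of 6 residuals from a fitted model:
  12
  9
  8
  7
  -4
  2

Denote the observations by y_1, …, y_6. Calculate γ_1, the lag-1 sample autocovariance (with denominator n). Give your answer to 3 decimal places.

9.093

Mean ȳ = (12 + 9 + 8 + 7 − 4 + 2)/6 = 5.6667
Σ_{t=1}^{5}(y_t−ȳ)(y_{t+1}−ȳ) = 54.5556
γ_1 = 54.5556 / 6 = 9.093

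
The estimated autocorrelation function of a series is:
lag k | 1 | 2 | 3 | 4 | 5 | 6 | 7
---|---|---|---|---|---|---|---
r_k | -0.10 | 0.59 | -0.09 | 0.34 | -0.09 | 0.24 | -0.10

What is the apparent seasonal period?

The largest autocorrelation is r_2 = 0.59, with weaker echoes at lags 4 (0.34) and 6 (0.24); the remaining lags stay at or below -0.09.
The dominant spike at lag 2 indicates a seasonal period of 2.

2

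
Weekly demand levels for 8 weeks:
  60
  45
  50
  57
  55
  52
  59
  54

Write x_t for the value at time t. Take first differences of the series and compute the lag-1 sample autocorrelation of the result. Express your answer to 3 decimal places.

-0.243

First differences Δx: -15, 5, 7, -2, -3, 7, -5
Mean of differences = -0.8571
Numerator Σ(Δx_t−Δx̄)(Δx_{t+1}−Δx̄) = -92.7347
Denominator Σ(Δx_t−Δx̄)² = 380.8571
r_1(Δx) = -92.7347 / 380.8571 = -0.243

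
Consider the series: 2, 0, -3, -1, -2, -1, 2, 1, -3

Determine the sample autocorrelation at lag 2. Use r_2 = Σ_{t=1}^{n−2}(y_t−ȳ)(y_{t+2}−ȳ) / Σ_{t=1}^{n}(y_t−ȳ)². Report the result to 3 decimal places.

-0.443

Mean ȳ = (2 + 0 − 3 − 1 − 2 − 1 + 2 + 1 − 3)/9 = -0.5556
Numerator Σ_{t=1}^{7}(y_t−ȳ)(y_{t+2}−ȳ) = -13.3951
Denominator Σ(y_t−ȳ)² = 30.2222
r_2 = -13.3951 / 30.2222 = -0.443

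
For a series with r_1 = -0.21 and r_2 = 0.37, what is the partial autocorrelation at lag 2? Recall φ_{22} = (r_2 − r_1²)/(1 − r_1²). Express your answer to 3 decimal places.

φ_{22} = (r_2 − r_1²) / (1 − r_1²)
r_1² = (-0.21)² = 0.0441
Numerator = 0.37 − 0.0441 = 0.3259; denominator = 1 − 0.0441 = 0.9559
φ_{22} = 0.3259 / 0.9559 = 0.341

0.341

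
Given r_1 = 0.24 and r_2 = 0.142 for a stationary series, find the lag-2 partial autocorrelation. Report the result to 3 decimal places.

0.090

φ_{22} = (r_2 − r_1²) / (1 − r_1²)
r_1² = (0.24)² = 0.0576
Numerator = 0.142 − 0.0576 = 0.0844; denominator = 1 − 0.0576 = 0.9424
φ_{22} = 0.0844 / 0.9424 = 0.090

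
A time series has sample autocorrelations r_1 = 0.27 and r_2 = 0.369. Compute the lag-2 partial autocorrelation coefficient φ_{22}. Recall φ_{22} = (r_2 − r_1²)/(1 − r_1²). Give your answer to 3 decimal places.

0.319

φ_{22} = (r_2 − r_1²) / (1 − r_1²)
r_1² = (0.27)² = 0.0729
Numerator = 0.369 − 0.0729 = 0.2961; denominator = 1 − 0.0729 = 0.9271
φ_{22} = 0.2961 / 0.9271 = 0.319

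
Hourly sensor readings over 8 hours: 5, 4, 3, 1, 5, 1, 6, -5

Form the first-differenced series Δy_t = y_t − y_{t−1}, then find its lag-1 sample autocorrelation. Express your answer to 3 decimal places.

First differences Δy: -1, -1, -2, 4, -4, 5, -11
Mean of differences = -1.4286
Numerator Σ(Δy_t−Δȳ)(Δy_{t+1}−Δȳ) = -95.1837
Denominator Σ(Δy_t−Δȳ)² = 169.7143
r_1(Δy) = -95.1837 / 169.7143 = -0.561

-0.561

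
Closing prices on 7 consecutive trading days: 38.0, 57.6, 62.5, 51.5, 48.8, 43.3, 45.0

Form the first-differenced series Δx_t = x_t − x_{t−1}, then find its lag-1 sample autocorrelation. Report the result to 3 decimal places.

First differences Δx: 19.6, 4.9, -11.0, -2.7, -5.5, 1.7
Mean of differences = 1.1667
Numerator Σ(Δx_t−Δx̄)(Δx_{t+1}−Δx̄) = 92.6622
Denominator Σ(Δx_t−Δx̄)² = 561.4333
r_1(Δx) = 92.6622 / 561.4333 = 0.165

0.165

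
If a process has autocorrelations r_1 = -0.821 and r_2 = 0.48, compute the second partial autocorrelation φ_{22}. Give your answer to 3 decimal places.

-0.595

φ_{22} = (r_2 − r_1²) / (1 − r_1²)
r_1² = (-0.821)² = 0.674041
Numerator = 0.48 − 0.6740 = -0.1940; denominator = 1 − 0.6740 = 0.3260
φ_{22} = -0.1940 / 0.3260 = -0.595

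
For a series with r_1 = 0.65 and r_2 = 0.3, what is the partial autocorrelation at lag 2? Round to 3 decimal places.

φ_{22} = (r_2 − r_1²) / (1 − r_1²)
r_1² = (0.65)² = 0.4225
Numerator = 0.3 − 0.4225 = -0.1225; denominator = 1 − 0.4225 = 0.5775
φ_{22} = -0.1225 / 0.5775 = -0.212

-0.212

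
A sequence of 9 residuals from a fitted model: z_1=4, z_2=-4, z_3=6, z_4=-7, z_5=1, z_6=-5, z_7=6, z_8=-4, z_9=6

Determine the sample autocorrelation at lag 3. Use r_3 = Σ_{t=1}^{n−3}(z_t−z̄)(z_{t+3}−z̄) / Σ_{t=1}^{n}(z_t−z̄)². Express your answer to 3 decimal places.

-0.586

Mean z̄ = (4 − 4 + 6 − 7 + 1 − 5 + 6 − 4 + 6)/9 = 0.3333
Numerator Σ_{t=1}^{6}(z_t−z̄)(z_{t+3}−z̄) = -134.6667
Denominator Σ(z_t−z̄)² = 230.0000
r_3 = -134.6667 / 230.0000 = -0.586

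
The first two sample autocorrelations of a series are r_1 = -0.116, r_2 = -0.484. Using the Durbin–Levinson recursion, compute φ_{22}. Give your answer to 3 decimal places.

φ_{22} = (r_2 − r_1²) / (1 − r_1²)
r_1² = (-0.116)² = 0.013456
Numerator = -0.484 − 0.0135 = -0.4975; denominator = 1 − 0.0135 = 0.9865
φ_{22} = -0.4975 / 0.9865 = -0.504

-0.504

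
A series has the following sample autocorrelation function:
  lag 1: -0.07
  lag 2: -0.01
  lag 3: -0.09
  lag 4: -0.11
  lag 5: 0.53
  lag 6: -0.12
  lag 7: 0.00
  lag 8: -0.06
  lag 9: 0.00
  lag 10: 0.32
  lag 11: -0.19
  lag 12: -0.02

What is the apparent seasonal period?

5

The largest autocorrelation is r_5 = 0.53, with a weaker echo at lag 10 (0.32); the remaining lags stay at or below 0.00.
The dominant spike at lag 5 indicates a seasonal period of 5.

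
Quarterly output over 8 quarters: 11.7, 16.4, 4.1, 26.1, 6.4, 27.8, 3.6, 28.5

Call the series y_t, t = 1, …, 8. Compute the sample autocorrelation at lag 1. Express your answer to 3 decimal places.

Mean ȳ = (11.7 + 16.4 + 4.1 + 26.1 + 6.4 + 27.8 + 3.6 + 28.5)/8 = 15.5750
Deviations from mean: -3.8750, 0.8250, -11.4750, 10.5250, -9.1750, 12.2250, -11.9750, 12.9250
Numerator Σ_{t=1}^{7}(y_t−ȳ)(y_{t+1}−ȳ) = -643.3406
Denominator Σ(y_t−ȳ)² = 802.2350
r_1 = -643.3406 / 802.2350 = -0.802

-0.802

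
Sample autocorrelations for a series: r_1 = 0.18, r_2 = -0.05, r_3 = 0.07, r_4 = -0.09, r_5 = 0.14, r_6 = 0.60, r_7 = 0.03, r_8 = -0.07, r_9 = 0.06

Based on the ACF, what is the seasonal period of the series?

6

The largest autocorrelation is r_6 = 0.60; the remaining lags stay at or below 0.18.
The dominant spike at lag 6 indicates a seasonal period of 6.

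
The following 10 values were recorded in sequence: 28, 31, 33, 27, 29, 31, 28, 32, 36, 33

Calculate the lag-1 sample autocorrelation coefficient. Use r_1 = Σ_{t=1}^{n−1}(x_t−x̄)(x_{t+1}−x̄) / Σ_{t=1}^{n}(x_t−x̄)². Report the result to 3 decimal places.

0.164

Mean x̄ = (28 + 31 + 33 + 27 + 29 + 31 + 28 + 32 + 36 + 33)/10 = 30.8000
Numerator Σ_{t=1}^{9}(x_t−x̄)(x_{t+1}−x̄) = 11.7600
Denominator Σ(x_t−x̄)² = 71.6000
r_1 = 11.7600 / 71.6000 = 0.164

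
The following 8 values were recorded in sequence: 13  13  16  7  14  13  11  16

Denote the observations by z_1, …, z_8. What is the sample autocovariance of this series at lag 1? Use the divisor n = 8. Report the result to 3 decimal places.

Mean z̄ = (13 + 13 + 16 + 7 + 14 + 13 + 11 + 16)/8 = 12.8750
Deviations: 0.1250, 0.1250, 3.1250, -5.8750, 1.1250, 0.1250, -1.8750, 3.1250
Σ_{t=1}^{7}(z_t−z̄)(z_{t+1}−z̄) = -30.5156
γ_1 = -30.5156 / 8 = -3.814

-3.814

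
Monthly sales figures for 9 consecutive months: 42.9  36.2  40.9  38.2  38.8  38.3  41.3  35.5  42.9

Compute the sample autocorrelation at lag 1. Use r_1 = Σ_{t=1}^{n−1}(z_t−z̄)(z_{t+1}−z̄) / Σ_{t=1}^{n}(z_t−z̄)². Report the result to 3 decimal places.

Mean z̄ = (42.9 + 36.2 + 40.9 + 38.2 + 38.8 + 38.3 + 41.3 + 35.5 + 42.9)/9 = 39.4444
Numerator Σ_{t=1}^{8}(z_t−z̄)(z_{t+1}−z̄) = -39.2786
Denominator Σ(z_t−z̄)² = 58.8022
r_1 = -39.2786 / 58.8022 = -0.668

-0.668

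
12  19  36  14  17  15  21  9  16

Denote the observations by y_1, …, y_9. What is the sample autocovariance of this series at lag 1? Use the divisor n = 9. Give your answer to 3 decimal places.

Mean ȳ = (12 + 19 + 36 + 14 + 17 + 15 + 21 + 9 + 16)/9 = 17.6667
Σ_{t=1}^{8}(y_t−ȳ)(y_{t+1}−ȳ) = -69.4444
γ_1 = -69.4444 / 9 = -7.716

-7.716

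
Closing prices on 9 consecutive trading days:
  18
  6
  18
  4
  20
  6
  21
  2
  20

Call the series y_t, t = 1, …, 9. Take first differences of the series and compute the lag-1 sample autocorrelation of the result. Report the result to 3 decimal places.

First differences Δy: -12, 12, -14, 16, -14, 15, -19, 18
Mean of differences = 0.2500
Numerator Σ(Δy_t−Δȳ)(Δy_{t+1}−Δȳ) = -1596.0625
Denominator Σ(Δy_t−Δȳ)² = 1845.5000
r_1(Δy) = -1596.0625 / 1845.5000 = -0.865

-0.865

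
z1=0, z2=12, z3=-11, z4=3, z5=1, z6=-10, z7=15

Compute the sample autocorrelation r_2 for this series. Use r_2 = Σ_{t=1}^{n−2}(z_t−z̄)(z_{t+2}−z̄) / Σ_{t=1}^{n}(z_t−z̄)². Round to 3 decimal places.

Mean z̄ = (0 + 12 − 11 + 3 + 1 − 10 + 15)/7 = 1.4286
Deviations from mean: -1.4286, 10.5714, -12.4286, 1.5714, -0.4286, -11.4286, 13.5714
Σ(z_t−z̄)(z_{t+2}−z̄) = (17.7551) + (16.6122) + (5.3265) + (-17.9592) + (-5.8163) = 15.9184
Denominator Σ(z_t−z̄)² = 585.7143
r_2 = 15.9184 / 585.7143 = 0.027

0.027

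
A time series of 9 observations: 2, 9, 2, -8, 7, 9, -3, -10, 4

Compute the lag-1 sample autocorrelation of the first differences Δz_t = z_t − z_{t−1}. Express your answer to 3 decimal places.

-0.162

First differences Δz: 7, -7, -10, 15, 2, -12, -7, 14
Mean of differences = 0.2500
Numerator Σ(Δz_t−Δz̄)(Δz_{t+1}−Δz̄) = -132.3125
Denominator Σ(Δz_t−Δz̄)² = 815.5000
r_1(Δz) = -132.3125 / 815.5000 = -0.162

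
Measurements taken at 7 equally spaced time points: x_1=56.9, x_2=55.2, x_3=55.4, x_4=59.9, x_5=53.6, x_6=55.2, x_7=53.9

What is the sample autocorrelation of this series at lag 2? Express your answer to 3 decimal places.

-0.007

Mean x̄ = (56.9 + 55.2 + 55.4 + 59.9 + 53.6 + 55.2 + 53.9)/7 = 55.7286
Numerator Σ_{t=1}^{5}(x_t−x̄)(x_{t+2}−x̄) = -0.2031
Denominator Σ(x_t−x̄)² = 27.3143
r_2 = -0.2031 / 27.3143 = -0.007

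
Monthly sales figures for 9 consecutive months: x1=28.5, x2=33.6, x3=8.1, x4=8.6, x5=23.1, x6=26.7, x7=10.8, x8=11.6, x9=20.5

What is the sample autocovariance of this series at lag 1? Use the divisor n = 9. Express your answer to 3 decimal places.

7.652

Mean x̄ = (28.5 + 33.6 + 8.1 + 8.6 + 23.1 + 26.7 + 10.8 + 11.6 + 20.5)/9 = 19.0556
Σ_{t=1}^{8}(x_t−x̄)(x_{t+1}−x̄) = 68.8702
γ_1 = 68.8702 / 9 = 7.652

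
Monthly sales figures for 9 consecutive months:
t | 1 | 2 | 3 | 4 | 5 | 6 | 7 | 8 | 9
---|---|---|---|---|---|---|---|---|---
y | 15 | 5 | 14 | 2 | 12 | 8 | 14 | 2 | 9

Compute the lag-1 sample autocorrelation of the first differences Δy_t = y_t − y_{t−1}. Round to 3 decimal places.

-0.813

First differences Δy: -10, 9, -12, 10, -4, 6, -12, 7
Mean of differences = -0.7500
Numerator Σ(Δy_t−Δȳ)(Δy_{t+1}−Δȳ) = -540.8125
Denominator Σ(Δy_t−Δȳ)² = 665.5000
r_1(Δy) = -540.8125 / 665.5000 = -0.813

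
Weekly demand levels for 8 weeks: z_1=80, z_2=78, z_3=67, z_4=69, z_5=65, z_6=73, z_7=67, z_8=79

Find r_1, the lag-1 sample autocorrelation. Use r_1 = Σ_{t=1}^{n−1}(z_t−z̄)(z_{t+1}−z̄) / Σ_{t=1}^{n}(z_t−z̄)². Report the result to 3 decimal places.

0.040

Mean z̄ = (80 + 78 + 67 + 69 + 65 + 73 + 67 + 79)/8 = 72.2500
Deviations from mean: 7.7500, 5.7500, -5.2500, -3.2500, -7.2500, 0.7500, -5.2500, 6.7500
Numerator Σ_{t=1}^{7}(z_t−z̄)(z_{t+1}−z̄) = 10.1875
Denominator Σ(z_t−z̄)² = 257.5000
r_1 = 10.1875 / 257.5000 = 0.040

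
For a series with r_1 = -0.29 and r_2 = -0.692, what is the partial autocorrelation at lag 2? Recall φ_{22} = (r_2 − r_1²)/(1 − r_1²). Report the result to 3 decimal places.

-0.847

φ_{22} = (r_2 − r_1²) / (1 − r_1²)
r_1² = (-0.29)² = 0.0841
Numerator = -0.692 − 0.0841 = -0.7761; denominator = 1 − 0.0841 = 0.9159
φ_{22} = -0.7761 / 0.9159 = -0.847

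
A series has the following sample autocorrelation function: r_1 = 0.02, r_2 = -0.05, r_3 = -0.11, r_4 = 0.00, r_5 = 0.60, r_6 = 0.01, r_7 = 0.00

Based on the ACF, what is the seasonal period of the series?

The largest autocorrelation is r_5 = 0.60; the remaining lags stay at or below 0.02.
The dominant spike at lag 5 indicates a seasonal period of 5.

5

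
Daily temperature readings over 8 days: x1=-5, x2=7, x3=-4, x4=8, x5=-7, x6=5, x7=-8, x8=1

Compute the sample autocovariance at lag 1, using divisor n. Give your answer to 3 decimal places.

Mean x̄ = (-5 + 7 − 4 + 8 − 7 + 5 − 8 + 1)/8 = -0.3750
Deviations: -4.6250, 7.3750, -3.6250, 8.3750, -6.6250, 5.3750, -7.6250, 1.3750
Σ_{t=1}^{7}(x_t−x̄)(x_{t+1}−x̄) = -233.7656
γ_1 = -233.7656 / 8 = -29.221

-29.221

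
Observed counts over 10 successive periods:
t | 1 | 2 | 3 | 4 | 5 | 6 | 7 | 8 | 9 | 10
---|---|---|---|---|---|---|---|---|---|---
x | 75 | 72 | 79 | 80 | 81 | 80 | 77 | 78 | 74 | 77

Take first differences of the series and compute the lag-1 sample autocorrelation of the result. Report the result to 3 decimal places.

-0.319

First differences Δx: -3, 7, 1, 1, -1, -3, 1, -4, 3
Mean of differences = 0.2222
Numerator Σ(Δx_t−Δx̄)(Δx_{t+1}−Δx̄) = -30.4938
Denominator Σ(Δx_t−Δx̄)² = 95.5556
r_1(Δx) = -30.4938 / 95.5556 = -0.319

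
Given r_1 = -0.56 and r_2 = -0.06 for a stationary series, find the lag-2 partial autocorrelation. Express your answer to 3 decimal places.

φ_{22} = (r_2 − r_1²) / (1 − r_1²)
r_1² = (-0.56)² = 0.3136
Numerator = -0.06 − 0.3136 = -0.3736; denominator = 1 − 0.3136 = 0.6864
φ_{22} = -0.3736 / 0.6864 = -0.544

-0.544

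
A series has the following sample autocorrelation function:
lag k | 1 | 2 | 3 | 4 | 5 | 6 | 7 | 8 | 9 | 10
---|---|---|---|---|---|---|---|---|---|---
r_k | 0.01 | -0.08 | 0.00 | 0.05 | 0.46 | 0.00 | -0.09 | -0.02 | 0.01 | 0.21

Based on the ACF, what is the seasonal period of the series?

5

The largest autocorrelation is r_5 = 0.46, with a weaker echo at lag 10 (0.21); the remaining lags stay at or below 0.05.
The dominant spike at lag 5 indicates a seasonal period of 5.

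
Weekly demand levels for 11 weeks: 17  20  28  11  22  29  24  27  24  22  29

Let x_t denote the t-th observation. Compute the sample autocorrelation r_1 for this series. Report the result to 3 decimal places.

-0.144

Mean x̄ = (17 + 20 + 28 + 11 + 22 + 29 + 24 + 27 + 24 + 22 + 29)/11 = 23.0000
Numerator Σ_{t=1}^{10}(x_t−x̄)(x_{t+1}−x̄) = -44.0000
Denominator Σ(x_t−x̄)² = 306.0000
r_1 = -44.0000 / 306.0000 = -0.144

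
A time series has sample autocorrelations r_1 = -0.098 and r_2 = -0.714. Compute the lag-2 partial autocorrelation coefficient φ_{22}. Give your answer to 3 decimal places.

-0.731

φ_{22} = (r_2 − r_1²) / (1 − r_1²)
r_1² = (-0.098)² = 0.009604
Numerator = -0.714 − 0.0096 = -0.7236; denominator = 1 − 0.0096 = 0.9904
φ_{22} = -0.7236 / 0.9904 = -0.731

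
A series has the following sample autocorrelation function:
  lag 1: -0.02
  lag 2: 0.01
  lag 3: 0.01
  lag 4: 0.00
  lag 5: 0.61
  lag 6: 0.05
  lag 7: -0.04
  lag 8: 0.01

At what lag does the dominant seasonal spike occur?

5

The largest autocorrelation is r_5 = 0.61; the remaining lags stay at or below 0.05.
The dominant spike at lag 5 indicates a seasonal period of 5.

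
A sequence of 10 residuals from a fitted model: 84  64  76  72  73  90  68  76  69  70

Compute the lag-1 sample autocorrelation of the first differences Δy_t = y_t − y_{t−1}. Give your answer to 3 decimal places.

-0.619

First differences Δy: -20, 12, -4, 1, 17, -22, 8, -7, 1
Mean of differences = -1.5556
Numerator Σ(Δy_t−Δȳ)(Δy_{t+1}−Δȳ) = -882.6420
Denominator Σ(Δy_t−Δȳ)² = 1426.2222
r_1(Δy) = -882.6420 / 1426.2222 = -0.619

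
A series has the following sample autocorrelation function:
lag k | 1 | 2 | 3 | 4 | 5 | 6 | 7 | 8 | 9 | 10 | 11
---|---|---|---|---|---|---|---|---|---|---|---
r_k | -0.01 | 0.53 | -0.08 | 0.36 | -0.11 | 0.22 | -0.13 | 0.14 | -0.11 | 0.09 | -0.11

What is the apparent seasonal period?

The largest autocorrelation is r_2 = 0.53, with weaker echoes at lags 4 (0.36) and 6 (0.22); the remaining lags stay at or below 0.14.
The dominant spike at lag 2 indicates a seasonal period of 2.

2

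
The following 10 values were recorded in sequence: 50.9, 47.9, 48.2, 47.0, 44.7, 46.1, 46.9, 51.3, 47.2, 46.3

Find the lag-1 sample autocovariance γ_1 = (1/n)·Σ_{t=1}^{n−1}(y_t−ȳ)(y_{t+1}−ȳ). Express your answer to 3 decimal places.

0.447

Mean ȳ = (50.9 + 47.9 + 48.2 + 47.0 + 44.7 + 46.1 + 46.9 + 51.3 + 47.2 + 46.3)/10 = 47.6500
Σ_{t=1}^{9}(y_t−ȳ)(y_{t+1}−ȳ) = 4.4725
γ_1 = 4.4725 / 10 = 0.447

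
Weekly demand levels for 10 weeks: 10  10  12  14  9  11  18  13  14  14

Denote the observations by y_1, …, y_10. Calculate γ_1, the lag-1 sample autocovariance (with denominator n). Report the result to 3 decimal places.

Mean ȳ = (10 + 10 + 12 + 14 + 9 + 11 + 18 + 13 + 14 + 14)/10 = 12.5000
Σ_{t=1}^{9}(y_t−ȳ)(y_{t+1}−ȳ) = 4.2500
γ_1 = 4.2500 / 10 = 0.425

0.425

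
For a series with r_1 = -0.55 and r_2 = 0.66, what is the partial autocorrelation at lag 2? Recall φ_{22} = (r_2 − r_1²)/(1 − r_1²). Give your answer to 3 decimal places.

0.513

φ_{22} = (r_2 − r_1²) / (1 − r_1²)
r_1² = (-0.55)² = 0.3025
Numerator = 0.66 − 0.3025 = 0.3575; denominator = 1 − 0.3025 = 0.6975
φ_{22} = 0.3575 / 0.6975 = 0.513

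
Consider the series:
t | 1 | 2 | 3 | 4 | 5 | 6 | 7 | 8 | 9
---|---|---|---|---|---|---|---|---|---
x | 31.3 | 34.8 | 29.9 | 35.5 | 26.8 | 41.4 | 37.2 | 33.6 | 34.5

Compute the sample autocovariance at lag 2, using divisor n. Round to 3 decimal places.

3.173

Mean x̄ = (31.3 + 34.8 + 29.9 + 35.5 + 26.8 + 41.4 + 37.2 + 33.6 + 34.5)/9 = 33.8889
Σ_{t=1}^{7}(x_t−x̄)(x_{t+2}−x̄) = 28.5542
γ_2 = 28.5542 / 9 = 3.173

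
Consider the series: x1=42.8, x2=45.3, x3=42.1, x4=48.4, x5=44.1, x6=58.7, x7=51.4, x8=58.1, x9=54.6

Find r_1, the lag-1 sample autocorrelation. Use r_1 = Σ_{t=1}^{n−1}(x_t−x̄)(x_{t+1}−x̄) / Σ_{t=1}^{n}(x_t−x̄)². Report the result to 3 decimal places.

0.302

Mean x̄ = (42.8 + 45.3 + 42.1 + 48.4 + 44.1 + 58.7 + 51.4 + 58.1 + 54.6)/9 = 49.5000
Numerator Σ_{t=1}^{8}(x_t−x̄)(x_{t+1}−x̄) = 101.3000
Denominator Σ(x_t−x̄)² = 335.8800
r_1 = 101.3000 / 335.8800 = 0.302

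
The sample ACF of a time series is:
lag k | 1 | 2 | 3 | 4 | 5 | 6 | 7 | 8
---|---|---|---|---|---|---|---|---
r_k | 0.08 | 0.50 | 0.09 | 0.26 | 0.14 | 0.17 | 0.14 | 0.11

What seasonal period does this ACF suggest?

The largest autocorrelation is r_2 = 0.50, with weaker echoes at lags 4 (0.26) and 6 (0.17); the remaining lags stay at or below 0.14.
The dominant spike at lag 2 indicates a seasonal period of 2.

2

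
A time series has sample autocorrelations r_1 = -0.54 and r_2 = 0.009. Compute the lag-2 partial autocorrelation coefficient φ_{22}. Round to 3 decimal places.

-0.399

φ_{22} = (r_2 − r_1²) / (1 − r_1²)
r_1² = (-0.54)² = 0.2916
Numerator = 0.009 − 0.2916 = -0.2826; denominator = 1 − 0.2916 = 0.7084
φ_{22} = -0.2826 / 0.7084 = -0.399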